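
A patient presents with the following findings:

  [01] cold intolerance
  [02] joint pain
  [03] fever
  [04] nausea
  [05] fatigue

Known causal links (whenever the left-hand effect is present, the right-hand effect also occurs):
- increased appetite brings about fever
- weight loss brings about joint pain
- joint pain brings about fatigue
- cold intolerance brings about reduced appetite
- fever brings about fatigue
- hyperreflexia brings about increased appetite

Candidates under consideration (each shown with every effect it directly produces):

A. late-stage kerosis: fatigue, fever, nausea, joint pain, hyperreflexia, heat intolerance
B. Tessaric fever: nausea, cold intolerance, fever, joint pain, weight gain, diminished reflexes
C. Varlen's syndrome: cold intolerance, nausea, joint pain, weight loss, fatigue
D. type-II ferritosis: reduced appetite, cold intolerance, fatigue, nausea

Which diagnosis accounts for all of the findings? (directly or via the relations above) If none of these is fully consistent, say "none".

B

Per-candidate check:
(A) late-stage kerosis — cold intolerance miss; joint pain match; fever match; nausea match; fatigue match
(B) Tessaric fever — accounts for every observation (fatigue by joint pain → fatigue)
(C) Varlen's syndrome — does not account for fever
(D) type-II ferritosis — cold intolerance match; joint pain miss; fever miss; nausea match; fatigue match
(B) alone accounts for all the evidence.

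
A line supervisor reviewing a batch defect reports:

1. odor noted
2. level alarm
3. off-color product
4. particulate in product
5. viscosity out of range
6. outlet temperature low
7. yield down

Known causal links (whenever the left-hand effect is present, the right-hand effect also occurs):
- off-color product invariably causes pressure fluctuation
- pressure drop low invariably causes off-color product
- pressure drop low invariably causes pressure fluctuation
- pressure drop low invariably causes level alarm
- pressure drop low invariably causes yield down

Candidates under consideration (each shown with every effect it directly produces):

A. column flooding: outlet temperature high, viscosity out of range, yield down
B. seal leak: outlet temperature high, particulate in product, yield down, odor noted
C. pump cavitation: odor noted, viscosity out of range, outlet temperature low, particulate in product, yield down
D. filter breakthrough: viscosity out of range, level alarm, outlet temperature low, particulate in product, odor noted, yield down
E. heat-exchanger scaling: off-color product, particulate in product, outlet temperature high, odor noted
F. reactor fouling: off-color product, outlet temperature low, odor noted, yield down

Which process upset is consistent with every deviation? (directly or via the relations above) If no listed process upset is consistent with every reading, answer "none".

Per-candidate check:
(A) column flooding — fails on odor noted, level alarm, off-color product, particulate in product, outlet temperature low (predicts outlet temperature high, not outlet temperature low)
(B) seal leak — odor noted +; level alarm -; off-color product -; particulate in product +; viscosity out of range -; outlet temperature low -; yield down +
(C) pump cavitation — odor noted +; level alarm -; off-color product -; particulate in product +; viscosity out of range +; outlet temperature low +; yield down +
(D) filter breakthrough — does not account for off-color product
(E) heat-exchanger scaling — fails on level alarm, viscosity out of range, outlet temperature low, yield down (predicts outlet temperature high, not outlet temperature low)
(F) reactor fouling — does not account for level alarm, particulate in product, viscosity out of range
No candidate is consistent with all observations.

none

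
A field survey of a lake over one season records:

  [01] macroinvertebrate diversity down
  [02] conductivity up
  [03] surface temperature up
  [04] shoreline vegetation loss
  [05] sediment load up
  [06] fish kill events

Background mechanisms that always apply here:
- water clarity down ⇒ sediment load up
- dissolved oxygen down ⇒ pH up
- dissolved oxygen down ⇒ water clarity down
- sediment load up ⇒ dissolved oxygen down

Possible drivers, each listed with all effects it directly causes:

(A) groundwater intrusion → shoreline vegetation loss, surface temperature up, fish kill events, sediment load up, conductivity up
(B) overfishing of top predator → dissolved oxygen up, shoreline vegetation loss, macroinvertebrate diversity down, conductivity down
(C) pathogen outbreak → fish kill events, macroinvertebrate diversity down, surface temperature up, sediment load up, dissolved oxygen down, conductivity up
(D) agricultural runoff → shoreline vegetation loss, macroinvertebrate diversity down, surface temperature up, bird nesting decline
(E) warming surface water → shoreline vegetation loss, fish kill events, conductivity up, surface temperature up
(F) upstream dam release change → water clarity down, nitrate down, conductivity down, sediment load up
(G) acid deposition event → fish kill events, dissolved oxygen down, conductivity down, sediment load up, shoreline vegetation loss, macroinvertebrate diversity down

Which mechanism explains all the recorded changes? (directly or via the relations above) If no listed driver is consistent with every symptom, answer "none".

none

Testing each hypothesis:
(A) groundwater intrusion — macroinvertebrate diversity down NO; conductivity up yes; surface temperature up yes; shoreline vegetation loss yes; sediment load up yes; fish kill events yes
(B) overfishing of top predator — macroinvertebrate diversity down yes; conductivity up NO; surface temperature up NO; shoreline vegetation loss yes; sediment load up NO; fish kill events NO
(C) pathogen outbreak — does not account for shoreline vegetation loss
(D) agricultural runoff — does not account for conductivity up, sediment load up, fish kill events
(E) warming surface water — macroinvertebrate diversity down NO; conductivity up yes; surface temperature up yes; shoreline vegetation loss yes; sediment load up NO; fish kill events yes
(F) upstream dam release change — fails on macroinvertebrate diversity down, conductivity up, surface temperature up, shoreline vegetation loss, fish kill events (predicts conductivity down, not conductivity up)
(G) acid deposition event — fails on conductivity up, surface temperature up (predicts conductivity down, not conductivity up)
None of the listed candidates fits everything.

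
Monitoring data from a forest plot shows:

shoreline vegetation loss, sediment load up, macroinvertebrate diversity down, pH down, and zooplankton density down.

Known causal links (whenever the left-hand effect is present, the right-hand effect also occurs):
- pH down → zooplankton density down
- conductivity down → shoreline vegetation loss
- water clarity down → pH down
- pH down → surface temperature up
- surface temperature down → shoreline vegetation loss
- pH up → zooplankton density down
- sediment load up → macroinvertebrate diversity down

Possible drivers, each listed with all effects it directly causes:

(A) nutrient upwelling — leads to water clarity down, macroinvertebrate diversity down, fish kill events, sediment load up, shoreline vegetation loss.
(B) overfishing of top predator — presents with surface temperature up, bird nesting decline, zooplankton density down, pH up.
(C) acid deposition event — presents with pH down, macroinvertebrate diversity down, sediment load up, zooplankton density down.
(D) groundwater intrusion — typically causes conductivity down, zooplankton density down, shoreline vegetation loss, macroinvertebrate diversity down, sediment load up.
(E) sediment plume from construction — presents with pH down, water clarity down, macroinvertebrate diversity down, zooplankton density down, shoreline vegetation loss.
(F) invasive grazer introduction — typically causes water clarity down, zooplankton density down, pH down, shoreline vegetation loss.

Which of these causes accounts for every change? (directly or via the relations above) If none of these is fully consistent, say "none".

For each candidate, compare predicted effects to what was observed:
(A) nutrient upwelling — shoreline vegetation loss ✓; sediment load up ✓; macroinvertebrate diversity down ✓; pH down ✓ (through water clarity down → pH down); zooplankton density down ✓ (through water clarity down → pH down → zooplankton density down)
(B) overfishing of top predator — shoreline vegetation loss ✗; sediment load up ✗; macroinvertebrate diversity down ✗; pH down ✗; zooplankton density down ✓
(C) acid deposition event — shoreline vegetation loss ✗; sediment load up ✓; macroinvertebrate diversity down ✓; pH down ✓; zooplankton density down ✓
(D) groundwater intrusion — does not account for pH down
(E) sediment plume from construction — shoreline vegetation loss ✓; sediment load up ✗; macroinvertebrate diversity down ✓; pH down ✓; zooplankton density down ✓
(F) invasive grazer introduction — does not account for sediment load up, macroinvertebrate diversity down
Only (A) is consistent with every observation.

A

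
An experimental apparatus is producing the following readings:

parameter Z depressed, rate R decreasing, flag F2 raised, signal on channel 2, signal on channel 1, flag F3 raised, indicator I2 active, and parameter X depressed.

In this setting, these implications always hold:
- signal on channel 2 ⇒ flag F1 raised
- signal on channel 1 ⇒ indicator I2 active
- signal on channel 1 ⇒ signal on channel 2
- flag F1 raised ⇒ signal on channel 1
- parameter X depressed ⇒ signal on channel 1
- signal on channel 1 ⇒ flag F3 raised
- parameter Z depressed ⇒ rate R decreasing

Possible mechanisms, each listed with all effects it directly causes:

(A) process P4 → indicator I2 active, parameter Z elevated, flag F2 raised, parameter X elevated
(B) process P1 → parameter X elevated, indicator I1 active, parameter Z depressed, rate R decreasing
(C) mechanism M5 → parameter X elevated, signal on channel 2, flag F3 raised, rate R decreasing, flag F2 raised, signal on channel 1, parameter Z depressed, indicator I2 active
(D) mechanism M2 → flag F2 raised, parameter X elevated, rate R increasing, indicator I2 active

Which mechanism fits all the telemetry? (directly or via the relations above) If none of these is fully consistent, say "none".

Per-candidate check:
(A) process P4 — parameter Z depressed ✗; rate R decreasing ✗; flag F2 raised ✓; signal on channel 2 ✗; signal on channel 1 ✗; flag F3 raised ✗; indicator I2 active ✓; parameter X depressed ✗
(B) process P1 — fails on flag F2 raised, signal on channel 2, signal on channel 1, flag F3 raised, indicator I2 active, parameter X depressed (predicts parameter X elevated, not parameter X depressed)
(C) mechanism M5 — parameter Z depressed ✓; rate R decreasing ✓; flag F2 raised ✓; signal on channel 2 ✓; signal on channel 1 ✓; flag F3 raised ✓; indicator I2 active ✓; parameter X depressed ✗
(D) mechanism M2 — fails on parameter Z depressed, rate R decreasing, signal on channel 2, signal on channel 1, flag F3 raised, parameter X depressed (predicts rate R increasing, not rate R decreasing; predicts parameter X elevated, not parameter X depressed)
No candidate is consistent with all observations.

none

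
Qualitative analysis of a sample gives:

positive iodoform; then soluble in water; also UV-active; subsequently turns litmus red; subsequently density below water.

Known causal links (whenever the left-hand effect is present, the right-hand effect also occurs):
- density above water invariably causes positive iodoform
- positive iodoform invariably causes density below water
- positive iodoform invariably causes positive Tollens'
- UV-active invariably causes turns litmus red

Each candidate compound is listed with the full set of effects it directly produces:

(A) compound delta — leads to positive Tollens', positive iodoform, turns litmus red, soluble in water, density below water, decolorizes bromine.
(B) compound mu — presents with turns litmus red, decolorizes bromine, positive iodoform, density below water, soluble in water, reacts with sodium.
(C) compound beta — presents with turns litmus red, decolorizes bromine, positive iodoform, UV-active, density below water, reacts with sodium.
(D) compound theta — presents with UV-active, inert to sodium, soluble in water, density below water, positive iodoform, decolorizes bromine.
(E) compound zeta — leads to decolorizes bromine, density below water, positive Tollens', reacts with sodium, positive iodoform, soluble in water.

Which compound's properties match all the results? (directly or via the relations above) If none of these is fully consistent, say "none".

For each candidate, compare predicted effects to what was observed:
(A) compound delta — positive iodoform yes; soluble in water yes; UV-active NO; turns litmus red yes; density below water yes
(B) compound mu — does not account for UV-active
(C) compound beta — positive iodoform yes; soluble in water NO; UV-active yes; turns litmus red yes; density below water yes
(D) compound theta — accounts for every observation (turns litmus red through UV-active → turns litmus red)
(E) compound zeta — positive iodoform yes; soluble in water yes; UV-active NO; turns litmus red NO; density below water yes
Only (D) is consistent with every observation.

D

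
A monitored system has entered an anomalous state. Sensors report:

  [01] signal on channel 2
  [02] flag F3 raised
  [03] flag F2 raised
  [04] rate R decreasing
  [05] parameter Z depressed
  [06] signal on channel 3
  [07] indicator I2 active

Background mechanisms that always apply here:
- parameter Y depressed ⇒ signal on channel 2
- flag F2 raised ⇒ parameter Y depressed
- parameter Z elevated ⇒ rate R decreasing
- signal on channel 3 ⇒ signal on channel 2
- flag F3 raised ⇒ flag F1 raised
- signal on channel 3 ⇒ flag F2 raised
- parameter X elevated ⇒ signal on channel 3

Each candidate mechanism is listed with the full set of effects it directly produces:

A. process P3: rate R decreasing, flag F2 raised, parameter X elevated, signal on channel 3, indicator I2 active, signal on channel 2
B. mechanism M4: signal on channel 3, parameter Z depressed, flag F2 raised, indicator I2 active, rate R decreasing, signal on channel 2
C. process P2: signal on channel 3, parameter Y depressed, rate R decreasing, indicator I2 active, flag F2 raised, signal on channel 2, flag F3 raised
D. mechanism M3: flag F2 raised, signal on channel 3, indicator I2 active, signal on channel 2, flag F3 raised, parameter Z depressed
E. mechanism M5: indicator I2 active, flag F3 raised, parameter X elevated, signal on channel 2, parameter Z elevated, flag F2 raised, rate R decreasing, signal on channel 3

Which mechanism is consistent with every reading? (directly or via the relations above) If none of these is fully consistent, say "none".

Testing each hypothesis:
(A) process P3 — does not account for flag F3 raised, parameter Z depressed
(B) mechanism M4 — does not account for flag F3 raised
(C) process P2 — signal on channel 2 yes; flag F3 raised yes; flag F2 raised yes; rate R decreasing yes; parameter Z depressed NO; signal on channel 3 yes; indicator I2 active yes
(D) mechanism M3 — does not account for rate R decreasing
(E) mechanism M5 — fails on parameter Z depressed (predicts parameter Z elevated, not parameter Z depressed)
None of the listed candidates fits everything.

none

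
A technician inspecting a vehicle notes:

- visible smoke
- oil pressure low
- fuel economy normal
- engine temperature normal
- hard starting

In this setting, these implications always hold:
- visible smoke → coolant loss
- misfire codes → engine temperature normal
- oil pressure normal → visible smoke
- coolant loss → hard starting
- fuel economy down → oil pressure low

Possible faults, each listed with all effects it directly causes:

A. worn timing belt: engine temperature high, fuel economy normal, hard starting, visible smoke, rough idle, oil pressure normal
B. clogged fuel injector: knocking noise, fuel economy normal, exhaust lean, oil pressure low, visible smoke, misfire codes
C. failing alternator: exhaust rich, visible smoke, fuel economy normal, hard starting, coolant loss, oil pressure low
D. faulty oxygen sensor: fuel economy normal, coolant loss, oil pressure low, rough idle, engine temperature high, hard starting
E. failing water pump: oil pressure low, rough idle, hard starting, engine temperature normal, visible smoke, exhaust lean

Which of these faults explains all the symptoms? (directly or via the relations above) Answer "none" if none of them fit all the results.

B

Checking each candidate against the observations:
(A) worn timing belt — fails on oil pressure low, engine temperature normal (predicts oil pressure normal, not oil pressure low; predicts engine temperature high, not engine temperature normal)
(B) clogged fuel injector — visible smoke match; oil pressure low match; fuel economy normal match; engine temperature normal match (by misfire codes → engine temperature normal); hard starting match (by visible smoke → coolant loss → hard starting)
(C) failing alternator — does not account for engine temperature normal
(D) faulty oxygen sensor — fails on visible smoke, engine temperature normal (predicts engine temperature high, not engine temperature normal)
(E) failing water pump — visible smoke match; oil pressure low match; fuel economy normal miss; engine temperature normal match; hard starting match
(B) is the only candidate with no mismatches.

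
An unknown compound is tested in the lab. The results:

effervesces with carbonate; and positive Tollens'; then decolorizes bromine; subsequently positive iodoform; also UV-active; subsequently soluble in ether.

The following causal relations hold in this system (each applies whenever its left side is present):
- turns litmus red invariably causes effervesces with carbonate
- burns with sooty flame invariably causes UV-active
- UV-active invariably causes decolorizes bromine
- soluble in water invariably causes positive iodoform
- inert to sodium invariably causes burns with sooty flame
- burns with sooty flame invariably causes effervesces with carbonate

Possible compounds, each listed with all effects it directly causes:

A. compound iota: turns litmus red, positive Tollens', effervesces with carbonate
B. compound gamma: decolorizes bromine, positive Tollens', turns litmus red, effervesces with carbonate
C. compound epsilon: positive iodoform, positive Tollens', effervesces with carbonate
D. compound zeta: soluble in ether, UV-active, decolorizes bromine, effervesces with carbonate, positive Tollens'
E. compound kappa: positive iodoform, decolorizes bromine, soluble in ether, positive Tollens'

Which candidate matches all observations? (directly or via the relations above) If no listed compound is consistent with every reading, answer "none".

none

For each candidate, compare predicted effects to what was observed:
(A) compound iota — does not account for decolorizes bromine, positive iodoform, UV-active, soluble in ether
(B) compound gamma — effervesces with carbonate +; positive Tollens' +; decolorizes bromine +; positive iodoform -; UV-active -; soluble in ether -
(C) compound epsilon — does not account for decolorizes bromine, UV-active, soluble in ether
(D) compound zeta — effervesces with carbonate +; positive Tollens' +; decolorizes bromine +; positive iodoform -; UV-active +; soluble in ether +
(E) compound kappa — effervesces with carbonate -; positive Tollens' +; decolorizes bromine +; positive iodoform +; UV-active -; soluble in ether +
No candidate is consistent with all observations.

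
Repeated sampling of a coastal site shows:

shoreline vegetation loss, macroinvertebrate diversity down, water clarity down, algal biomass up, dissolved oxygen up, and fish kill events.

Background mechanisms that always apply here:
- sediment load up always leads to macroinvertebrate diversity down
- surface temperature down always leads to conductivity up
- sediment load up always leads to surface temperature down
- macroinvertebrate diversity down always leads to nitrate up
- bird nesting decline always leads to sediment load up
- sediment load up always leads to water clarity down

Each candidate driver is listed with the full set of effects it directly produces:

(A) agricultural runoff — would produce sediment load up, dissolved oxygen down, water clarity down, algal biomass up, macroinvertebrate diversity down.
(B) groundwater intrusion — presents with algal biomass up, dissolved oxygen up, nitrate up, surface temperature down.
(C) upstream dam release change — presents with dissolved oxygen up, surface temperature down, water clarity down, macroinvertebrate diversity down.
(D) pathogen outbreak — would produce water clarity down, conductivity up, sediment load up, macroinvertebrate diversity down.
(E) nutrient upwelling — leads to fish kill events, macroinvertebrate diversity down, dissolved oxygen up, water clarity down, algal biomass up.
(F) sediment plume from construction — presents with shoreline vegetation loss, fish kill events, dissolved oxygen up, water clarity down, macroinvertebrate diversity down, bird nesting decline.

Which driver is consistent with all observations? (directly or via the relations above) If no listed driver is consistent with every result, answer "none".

none

For each candidate, compare predicted effects to what was observed:
(A) agricultural runoff — shoreline vegetation loss miss; macroinvertebrate diversity down match; water clarity down match; algal biomass up match; dissolved oxygen up miss; fish kill events miss
(B) groundwater intrusion — shoreline vegetation loss miss; macroinvertebrate diversity down miss; water clarity down miss; algal biomass up match; dissolved oxygen up match; fish kill events miss
(C) upstream dam release change — does not account for shoreline vegetation loss, algal biomass up, fish kill events
(D) pathogen outbreak — shoreline vegetation loss miss; macroinvertebrate diversity down match; water clarity down match; algal biomass up miss; dissolved oxygen up miss; fish kill events miss
(E) nutrient upwelling — shoreline vegetation loss miss; macroinvertebrate diversity down match; water clarity down match; algal biomass up match; dissolved oxygen up match; fish kill events match
(F) sediment plume from construction — does not account for algal biomass up
None of the listed candidates fits everything.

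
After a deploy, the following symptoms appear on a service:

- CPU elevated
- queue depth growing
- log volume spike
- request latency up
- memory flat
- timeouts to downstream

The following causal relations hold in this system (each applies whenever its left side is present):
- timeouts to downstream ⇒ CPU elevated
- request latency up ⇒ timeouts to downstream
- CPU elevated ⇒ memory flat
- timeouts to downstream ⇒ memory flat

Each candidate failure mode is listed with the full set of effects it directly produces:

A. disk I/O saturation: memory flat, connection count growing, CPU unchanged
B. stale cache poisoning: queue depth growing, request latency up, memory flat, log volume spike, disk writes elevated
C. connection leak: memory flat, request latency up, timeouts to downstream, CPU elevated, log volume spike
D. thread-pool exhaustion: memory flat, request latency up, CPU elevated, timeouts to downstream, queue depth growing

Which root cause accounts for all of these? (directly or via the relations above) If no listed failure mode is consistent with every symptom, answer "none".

B

Per-candidate check:
(A) disk I/O saturation — fails on CPU elevated, queue depth growing, log volume spike, request latency up, timeouts to downstream (predicts CPU unchanged, not CPU elevated)
(B) stale cache poisoning — CPU elevated + (by request latency up → timeouts to downstream → CPU elevated); queue depth growing +; log volume spike +; request latency up +; memory flat +; timeouts to downstream + (by request latency up → timeouts to downstream)
(C) connection leak — CPU elevated +; queue depth growing -; log volume spike +; request latency up +; memory flat +; timeouts to downstream +
(D) thread-pool exhaustion — does not account for log volume spike
(B) alone accounts for all the evidence.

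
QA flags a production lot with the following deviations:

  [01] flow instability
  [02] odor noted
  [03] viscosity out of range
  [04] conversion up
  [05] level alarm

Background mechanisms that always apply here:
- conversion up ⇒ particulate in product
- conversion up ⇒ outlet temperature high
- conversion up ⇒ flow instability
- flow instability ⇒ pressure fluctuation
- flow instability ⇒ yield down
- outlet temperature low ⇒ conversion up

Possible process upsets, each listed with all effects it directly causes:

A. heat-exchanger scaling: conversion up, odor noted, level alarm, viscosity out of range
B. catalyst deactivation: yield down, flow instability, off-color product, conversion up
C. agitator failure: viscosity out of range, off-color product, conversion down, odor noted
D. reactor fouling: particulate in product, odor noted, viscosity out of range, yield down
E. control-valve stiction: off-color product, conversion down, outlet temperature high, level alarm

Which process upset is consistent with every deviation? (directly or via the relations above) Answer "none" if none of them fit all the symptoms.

A

Checking each candidate against the observations:
(A) heat-exchanger scaling — flow instability ✓ (through conversion up → flow instability); odor noted ✓; viscosity out of range ✓; conversion up ✓; level alarm ✓
(B) catalyst deactivation — flow instability ✓; odor noted ✗; viscosity out of range ✗; conversion up ✓; level alarm ✗
(C) agitator failure — fails on flow instability, conversion up, level alarm (predicts conversion down, not conversion up)
(D) reactor fouling — does not account for flow instability, conversion up, level alarm
(E) control-valve stiction — fails on flow instability, odor noted, viscosity out of range, conversion up (predicts conversion down, not conversion up)
Only (A) is consistent with every observation.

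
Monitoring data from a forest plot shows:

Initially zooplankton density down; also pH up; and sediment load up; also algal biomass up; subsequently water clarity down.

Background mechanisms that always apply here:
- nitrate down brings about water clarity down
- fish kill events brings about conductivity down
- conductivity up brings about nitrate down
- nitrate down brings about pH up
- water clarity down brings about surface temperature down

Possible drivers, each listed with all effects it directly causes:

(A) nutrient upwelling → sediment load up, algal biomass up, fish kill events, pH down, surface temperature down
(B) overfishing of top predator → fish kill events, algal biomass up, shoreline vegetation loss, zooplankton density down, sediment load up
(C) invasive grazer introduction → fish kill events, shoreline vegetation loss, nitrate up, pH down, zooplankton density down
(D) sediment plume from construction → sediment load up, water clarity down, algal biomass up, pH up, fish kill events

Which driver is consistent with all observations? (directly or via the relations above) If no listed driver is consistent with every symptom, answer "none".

none

Testing each hypothesis:
(A) nutrient upwelling — zooplankton density down NO; pH up NO; sediment load up yes; algal biomass up yes; water clarity down NO
(B) overfishing of top predator — zooplankton density down yes; pH up NO; sediment load up yes; algal biomass up yes; water clarity down NO
(C) invasive grazer introduction — zooplankton density down yes; pH up NO; sediment load up NO; algal biomass up NO; water clarity down NO
(D) sediment plume from construction — does not account for zooplankton density down
No candidate is consistent with all observations.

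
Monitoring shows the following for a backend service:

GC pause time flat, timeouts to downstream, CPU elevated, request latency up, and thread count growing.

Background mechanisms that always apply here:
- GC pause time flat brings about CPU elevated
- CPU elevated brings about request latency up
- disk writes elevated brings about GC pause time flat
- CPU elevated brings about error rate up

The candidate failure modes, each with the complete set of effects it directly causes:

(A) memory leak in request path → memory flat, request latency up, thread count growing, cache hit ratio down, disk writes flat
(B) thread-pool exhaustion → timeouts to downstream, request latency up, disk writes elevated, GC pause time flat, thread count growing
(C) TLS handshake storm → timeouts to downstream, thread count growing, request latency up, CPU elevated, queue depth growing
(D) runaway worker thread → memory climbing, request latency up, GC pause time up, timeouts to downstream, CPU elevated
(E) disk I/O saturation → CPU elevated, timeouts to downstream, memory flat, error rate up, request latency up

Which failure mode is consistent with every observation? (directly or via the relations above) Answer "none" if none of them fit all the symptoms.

Checking each candidate against the observations:
(A) memory leak in request path — does not account for GC pause time flat, timeouts to downstream, CPU elevated
(B) thread-pool exhaustion — accounts for every observation (CPU elevated through GC pause time flat → CPU elevated)
(C) TLS handshake storm — GC pause time flat -; timeouts to downstream +; CPU elevated +; request latency up +; thread count growing +
(D) runaway worker thread — fails on GC pause time flat, thread count growing (predicts GC pause time up, not GC pause time flat)
(E) disk I/O saturation — GC pause time flat -; timeouts to downstream +; CPU elevated +; request latency up +; thread count growing -
(B) alone accounts for all the evidence.

B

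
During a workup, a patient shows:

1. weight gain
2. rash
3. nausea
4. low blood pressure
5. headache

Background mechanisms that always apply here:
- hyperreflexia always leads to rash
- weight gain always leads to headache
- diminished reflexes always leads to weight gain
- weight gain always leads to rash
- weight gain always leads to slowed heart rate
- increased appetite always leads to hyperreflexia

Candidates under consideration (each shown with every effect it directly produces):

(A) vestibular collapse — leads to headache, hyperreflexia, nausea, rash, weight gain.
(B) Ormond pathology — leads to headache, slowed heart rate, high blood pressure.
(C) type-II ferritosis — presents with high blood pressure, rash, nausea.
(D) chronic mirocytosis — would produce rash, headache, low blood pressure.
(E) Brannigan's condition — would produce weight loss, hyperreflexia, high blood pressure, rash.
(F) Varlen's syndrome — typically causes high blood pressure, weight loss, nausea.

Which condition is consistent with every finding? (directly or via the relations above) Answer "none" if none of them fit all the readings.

none

Testing each hypothesis:
(A) vestibular collapse — weight gain ✓; rash ✓; nausea ✓; low blood pressure ✗; headache ✓
(B) Ormond pathology — weight gain ✗; rash ✗; nausea ✗; low blood pressure ✗; headache ✓
(C) type-II ferritosis — fails on weight gain, low blood pressure, headache (predicts high blood pressure, not low blood pressure)
(D) chronic mirocytosis — weight gain ✗; rash ✓; nausea ✗; low blood pressure ✓; headache ✓
(E) Brannigan's condition — fails on weight gain, nausea, low blood pressure, headache (predicts weight loss, not weight gain; predicts high blood pressure, not low blood pressure)
(F) Varlen's syndrome — fails on weight gain, rash, low blood pressure, headache (predicts weight loss, not weight gain; predicts high blood pressure, not low blood pressure)
No candidate is consistent with all observations.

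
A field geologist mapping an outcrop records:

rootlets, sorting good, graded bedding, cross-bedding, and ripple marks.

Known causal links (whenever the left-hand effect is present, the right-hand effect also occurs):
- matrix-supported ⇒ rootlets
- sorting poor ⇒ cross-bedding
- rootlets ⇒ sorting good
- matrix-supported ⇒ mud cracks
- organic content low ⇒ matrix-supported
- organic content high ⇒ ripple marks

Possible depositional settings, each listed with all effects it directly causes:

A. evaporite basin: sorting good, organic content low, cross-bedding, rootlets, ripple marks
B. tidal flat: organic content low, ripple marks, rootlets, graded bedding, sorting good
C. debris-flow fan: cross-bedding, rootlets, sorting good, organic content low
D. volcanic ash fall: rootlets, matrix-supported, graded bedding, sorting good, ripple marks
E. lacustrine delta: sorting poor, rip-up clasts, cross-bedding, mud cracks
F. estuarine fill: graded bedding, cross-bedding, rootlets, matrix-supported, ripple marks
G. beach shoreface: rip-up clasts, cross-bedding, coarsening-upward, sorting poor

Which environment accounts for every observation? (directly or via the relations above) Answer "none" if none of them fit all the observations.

F

Testing each hypothesis:
(A) evaporite basin — rootlets yes; sorting good yes; graded bedding NO; cross-bedding yes; ripple marks yes
(B) tidal flat — rootlets yes; sorting good yes; graded bedding yes; cross-bedding NO; ripple marks yes
(C) debris-flow fan — rootlets yes; sorting good yes; graded bedding NO; cross-bedding yes; ripple marks NO
(D) volcanic ash fall — does not account for cross-bedding
(E) lacustrine delta — fails on rootlets, sorting good, graded bedding, ripple marks (predicts sorting poor, not sorting good)
(F) estuarine fill — accounts for every observation (sorting good via rootlets → sorting good)
(G) beach shoreface — fails on rootlets, sorting good, graded bedding, ripple marks (predicts sorting poor, not sorting good)
(F) alone accounts for all the evidence.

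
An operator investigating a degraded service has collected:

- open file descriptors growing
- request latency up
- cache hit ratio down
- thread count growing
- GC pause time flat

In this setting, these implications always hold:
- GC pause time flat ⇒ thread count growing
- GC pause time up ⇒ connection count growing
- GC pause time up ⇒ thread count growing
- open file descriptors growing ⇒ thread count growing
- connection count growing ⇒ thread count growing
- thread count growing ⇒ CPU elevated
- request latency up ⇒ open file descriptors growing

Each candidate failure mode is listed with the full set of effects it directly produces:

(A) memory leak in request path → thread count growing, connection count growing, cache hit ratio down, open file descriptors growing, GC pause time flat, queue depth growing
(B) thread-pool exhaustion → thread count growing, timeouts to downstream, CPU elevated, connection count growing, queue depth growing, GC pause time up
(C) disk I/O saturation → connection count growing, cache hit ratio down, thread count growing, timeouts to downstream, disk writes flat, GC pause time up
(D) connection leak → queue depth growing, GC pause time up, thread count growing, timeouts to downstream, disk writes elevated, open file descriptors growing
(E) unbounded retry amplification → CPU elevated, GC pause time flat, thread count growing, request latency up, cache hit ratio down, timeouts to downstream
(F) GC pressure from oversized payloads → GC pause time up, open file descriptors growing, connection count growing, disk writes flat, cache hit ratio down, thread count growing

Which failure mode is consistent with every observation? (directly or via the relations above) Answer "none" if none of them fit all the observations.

Per-candidate check:
(A) memory leak in request path — open file descriptors growing yes; request latency up NO; cache hit ratio down yes; thread count growing yes; GC pause time flat yes
(B) thread-pool exhaustion — fails on open file descriptors growing, request latency up, cache hit ratio down, GC pause time flat (predicts GC pause time up, not GC pause time flat)
(C) disk I/O saturation — fails on open file descriptors growing, request latency up, GC pause time flat (predicts GC pause time up, not GC pause time flat)
(D) connection leak — fails on request latency up, cache hit ratio down, GC pause time flat (predicts GC pause time up, not GC pause time flat)
(E) unbounded retry amplification — open file descriptors growing yes (by request latency up → open file descriptors growing); request latency up yes; cache hit ratio down yes; thread count growing yes; GC pause time flat yes
(F) GC pressure from oversized payloads — open file descriptors growing yes; request latency up NO; cache hit ratio down yes; thread count growing yes; GC pause time flat NO
(E) alone accounts for all the evidence.

E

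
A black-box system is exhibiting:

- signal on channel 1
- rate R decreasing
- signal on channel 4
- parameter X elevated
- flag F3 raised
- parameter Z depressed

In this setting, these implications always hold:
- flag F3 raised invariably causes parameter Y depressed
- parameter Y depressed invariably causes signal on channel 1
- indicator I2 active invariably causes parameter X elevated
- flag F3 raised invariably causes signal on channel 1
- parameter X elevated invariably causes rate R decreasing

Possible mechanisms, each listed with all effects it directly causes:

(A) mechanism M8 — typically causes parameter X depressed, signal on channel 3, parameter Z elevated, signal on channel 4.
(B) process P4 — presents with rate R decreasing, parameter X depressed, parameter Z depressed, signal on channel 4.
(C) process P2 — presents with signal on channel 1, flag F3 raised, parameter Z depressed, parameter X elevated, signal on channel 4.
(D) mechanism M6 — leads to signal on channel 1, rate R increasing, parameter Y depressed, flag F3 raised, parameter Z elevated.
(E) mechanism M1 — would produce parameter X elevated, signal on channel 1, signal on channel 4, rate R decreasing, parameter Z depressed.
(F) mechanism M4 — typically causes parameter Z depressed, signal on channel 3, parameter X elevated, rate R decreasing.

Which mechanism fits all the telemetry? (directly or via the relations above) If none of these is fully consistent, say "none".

Per-candidate check:
(A) mechanism M8 — signal on channel 1 -; rate R decreasing -; signal on channel 4 +; parameter X elevated -; flag F3 raised -; parameter Z depressed -
(B) process P4 — signal on channel 1 -; rate R decreasing +; signal on channel 4 +; parameter X elevated -; flag F3 raised -; parameter Z depressed +
(C) process P2 — signal on channel 1 +; rate R decreasing + (via parameter X elevated → rate R decreasing); signal on channel 4 +; parameter X elevated +; flag F3 raised +; parameter Z depressed +
(D) mechanism M6 — fails on rate R decreasing, signal on channel 4, parameter X elevated, parameter Z depressed (predicts rate R increasing, not rate R decreasing; predicts parameter Z elevated, not parameter Z depressed)
(E) mechanism M1 — does not account for flag F3 raised
(F) mechanism M4 — does not account for signal on channel 1, signal on channel 4, flag F3 raised
(C) is the only candidate with no mismatches.

C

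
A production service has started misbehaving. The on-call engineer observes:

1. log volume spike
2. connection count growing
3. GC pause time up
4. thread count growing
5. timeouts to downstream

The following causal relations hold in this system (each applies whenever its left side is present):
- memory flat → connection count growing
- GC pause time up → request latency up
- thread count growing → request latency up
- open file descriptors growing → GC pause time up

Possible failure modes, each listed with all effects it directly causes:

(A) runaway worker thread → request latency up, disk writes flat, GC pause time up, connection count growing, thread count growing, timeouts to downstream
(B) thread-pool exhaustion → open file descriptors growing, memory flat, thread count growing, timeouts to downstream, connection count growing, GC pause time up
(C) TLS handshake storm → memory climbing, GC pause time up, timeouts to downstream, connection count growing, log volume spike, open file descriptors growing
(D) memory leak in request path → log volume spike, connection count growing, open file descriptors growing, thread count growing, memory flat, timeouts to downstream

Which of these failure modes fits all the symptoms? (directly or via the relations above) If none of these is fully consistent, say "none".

Testing each hypothesis:
(A) runaway worker thread — log volume spike NO; connection count growing yes; GC pause time up yes; thread count growing yes; timeouts to downstream yes
(B) thread-pool exhaustion — log volume spike NO; connection count growing yes; GC pause time up yes; thread count growing yes; timeouts to downstream yes
(C) TLS handshake storm — log volume spike yes; connection count growing yes; GC pause time up yes; thread count growing NO; timeouts to downstream yes
(D) memory leak in request path — log volume spike yes; connection count growing yes; GC pause time up yes (via open file descriptors growing → GC pause time up); thread count growing yes; timeouts to downstream yes
Only (D) is consistent with every observation.

D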